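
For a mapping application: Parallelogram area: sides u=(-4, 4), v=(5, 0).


|u x v| = |(-4)*0 - 4*5|
= |0 - 20| = 20

20


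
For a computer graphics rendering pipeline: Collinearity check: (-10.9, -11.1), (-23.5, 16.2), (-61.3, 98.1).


Cross product: ((-23.5)-(-10.9))*(98.1-(-11.1)) - (16.2-(-11.1))*((-61.3)-(-10.9))
= 0

Yes, collinear


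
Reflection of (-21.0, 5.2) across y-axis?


Reflection over y-axis: (x,y) -> (-x,y)
(-21, 5.2) -> (21, 5.2)

(21, 5.2)


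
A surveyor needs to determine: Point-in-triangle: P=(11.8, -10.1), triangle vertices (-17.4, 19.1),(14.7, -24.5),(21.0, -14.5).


Cross products: AB x AP = 335.8, BC x BP = 119.72, CA x CP = 140.16
All same sign? yes

Yes, inside


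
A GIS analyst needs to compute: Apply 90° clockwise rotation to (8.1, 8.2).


90° CW: (x,y) -> (y, -x)
(8.1,8.2) -> (8.2, -8.1)

(8.2, -8.1)


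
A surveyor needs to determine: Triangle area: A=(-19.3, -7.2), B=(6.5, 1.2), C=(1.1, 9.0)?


Area = |x_A(y_B-y_C) + x_B(y_C-y_A) + x_C(y_A-y_B)|/2
= |150.54 + 105.3 + (-9.24)|/2
= 246.6/2 = 123.3

123.3


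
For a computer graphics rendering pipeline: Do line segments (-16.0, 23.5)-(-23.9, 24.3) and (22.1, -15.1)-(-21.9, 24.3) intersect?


Cross products: d1=-197.26, d2=78.8, d3=274.46, d4=-1.6
d1*d2 < 0 and d3*d4 < 0? yes

Yes, they intersect


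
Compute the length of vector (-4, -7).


|u| = sqrt((-4)^2 + (-7)^2) = sqrt(65) = 8.0623

8.0623


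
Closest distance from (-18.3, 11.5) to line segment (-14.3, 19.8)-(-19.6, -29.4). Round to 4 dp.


Project P onto AB: t = 0.1754 (clamped to [0,1])
Closest point on segment: (-15.2297, 11.1693)
Distance: 3.088

3.088


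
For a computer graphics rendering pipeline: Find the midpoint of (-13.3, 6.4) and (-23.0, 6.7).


M = (((-13.3)+(-23))/2, (6.4+6.7)/2)
= (-18.15, 6.55)

(-18.15, 6.55)


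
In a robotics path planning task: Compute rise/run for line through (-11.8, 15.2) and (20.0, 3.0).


slope = (y2-y1)/(x2-x1) = (3-15.2)/(20-(-11.8)) = (-12.2)/31.8 = -0.3836

-0.3836


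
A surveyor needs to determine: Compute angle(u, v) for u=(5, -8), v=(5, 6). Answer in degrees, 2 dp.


u.v = -23, |u| = sqrt(89) = 9.434, |v| = sqrt(61) = 7.8102
cos(theta) = u.v/(|u||v|) = -23/sqrt(5429) = -0.312153
theta = acos(-0.312153) = 108.19 degrees

108.19 degrees


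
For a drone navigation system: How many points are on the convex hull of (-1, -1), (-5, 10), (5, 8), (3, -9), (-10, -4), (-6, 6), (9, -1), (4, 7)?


Convex hull vertices (CCW): (-10, -4), (3, -9), (9, -1), (5, 8), (-5, 10)
Count = 5

5


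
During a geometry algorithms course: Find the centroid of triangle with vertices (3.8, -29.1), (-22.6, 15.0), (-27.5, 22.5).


Centroid = ((x_A+x_B+x_C)/3, (y_A+y_B+y_C)/3)
= ((3.8+(-22.6)+(-27.5))/3, ((-29.1)+15+22.5)/3)
= (-15.4333, 2.8)

(-15.4333, 2.8)


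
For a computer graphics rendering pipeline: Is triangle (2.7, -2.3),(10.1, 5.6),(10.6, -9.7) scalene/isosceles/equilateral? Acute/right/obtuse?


Side lengths squared: AB^2=117.17, BC^2=234.34, CA^2=117.17
Sorted: [117.17, 117.17, 234.34]
By sides: Isosceles, By angles: Right

Isosceles, Right


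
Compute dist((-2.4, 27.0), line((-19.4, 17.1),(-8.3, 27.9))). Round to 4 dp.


|cross product| = 73.71
|line direction| = sqrt(239.85) = 15.4871
Distance = 73.71/sqrt(239.85) = 4.7594

4.7594


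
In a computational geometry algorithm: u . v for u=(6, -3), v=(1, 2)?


u . v = u_x*v_x + u_y*v_y = 6*1 + (-3)*2
= 6 + (-6) = 0

0


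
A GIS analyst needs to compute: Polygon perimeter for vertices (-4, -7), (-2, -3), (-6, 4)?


Sides: (-4, -7)->(-2, -3): sqrt(20) = 4.472136, (-2, -3)->(-6, 4): sqrt(65) = 8.062258, (-6, 4)->(-4, -7): sqrt(125) = 11.18034
Sum = 23.714734
Perimeter = 23.7147

23.7147


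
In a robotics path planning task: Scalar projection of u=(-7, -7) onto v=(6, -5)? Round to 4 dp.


u.v = -7, |v| = sqrt(61) = 7.8102
Scalar projection = u.v / |v| = -7 / sqrt(61) = -0.8963

-0.8963


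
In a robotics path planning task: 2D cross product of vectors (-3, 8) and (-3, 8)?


u x v = u_x*v_y - u_y*v_x = (-3)*8 - 8*(-3)
= (-24) - (-24) = 0

0


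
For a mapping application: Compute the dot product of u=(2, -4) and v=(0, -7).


u . v = u_x*v_x + u_y*v_y = 2*0 + (-4)*(-7)
= 0 + 28 = 28

28


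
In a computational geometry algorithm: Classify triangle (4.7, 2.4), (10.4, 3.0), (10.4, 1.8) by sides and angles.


Side lengths squared: AB^2=32.85, BC^2=1.44, CA^2=32.85
Sorted: [1.44, 32.85, 32.85]
By sides: Isosceles, By angles: Acute

Isosceles, Acute


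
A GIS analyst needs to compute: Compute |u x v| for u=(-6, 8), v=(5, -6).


|u x v| = |(-6)*(-6) - 8*5|
= |36 - 40| = 4

4


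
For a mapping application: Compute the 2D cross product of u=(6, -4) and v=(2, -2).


u x v = u_x*v_y - u_y*v_x = 6*(-2) - (-4)*2
= (-12) - (-8) = -4

-4


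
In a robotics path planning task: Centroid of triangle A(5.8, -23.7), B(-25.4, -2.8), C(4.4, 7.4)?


Centroid = ((x_A+x_B+x_C)/3, (y_A+y_B+y_C)/3)
= ((5.8+(-25.4)+4.4)/3, ((-23.7)+(-2.8)+7.4)/3)
= (-5.0667, -6.3667)

(-5.0667, -6.3667)


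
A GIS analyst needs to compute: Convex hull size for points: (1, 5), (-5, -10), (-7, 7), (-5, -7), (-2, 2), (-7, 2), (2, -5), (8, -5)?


Convex hull vertices (CCW): (-7, 2), (-5, -10), (8, -5), (1, 5), (-7, 7)
Count = 5

5


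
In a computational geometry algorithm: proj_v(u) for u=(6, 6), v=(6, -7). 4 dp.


u.v = -6, |v| = sqrt(85) = 9.2195
Scalar projection = u.v / |v| = -6 / sqrt(85) = -0.6508

-0.6508


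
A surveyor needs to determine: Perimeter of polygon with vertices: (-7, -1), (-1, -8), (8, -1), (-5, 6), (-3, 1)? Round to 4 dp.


Sides: (-7, -1)->(-1, -8): sqrt(85) = 9.219544, (-1, -8)->(8, -1): sqrt(130) = 11.401754, (8, -1)->(-5, 6): sqrt(218) = 14.764823, (-5, 6)->(-3, 1): sqrt(29) = 5.385165, (-3, 1)->(-7, -1): sqrt(20) = 4.472136
Sum = 45.243422
Perimeter = 45.2434

45.2434


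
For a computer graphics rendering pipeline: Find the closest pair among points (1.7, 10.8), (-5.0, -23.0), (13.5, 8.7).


d(P0,P1) = 34.4577, d(P0,P2) = 11.9854, d(P1,P2) = 36.7034
Closest: P0 and P2

Closest pair: (1.7, 10.8) and (13.5, 8.7), distance = 11.9854


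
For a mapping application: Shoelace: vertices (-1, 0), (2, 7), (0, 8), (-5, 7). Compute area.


Shoelace sum: ((-1)*7 - 2*0) + (2*8 - 0*7) + (0*7 - (-5)*8) + ((-5)*0 - (-1)*7)
= 56
Area = |56|/2 = 28

28


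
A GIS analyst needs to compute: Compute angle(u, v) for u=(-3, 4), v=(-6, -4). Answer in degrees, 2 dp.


u.v = 2, |u| = sqrt(25) = 5, |v| = sqrt(52) = 7.2111
cos(theta) = u.v/(|u||v|) = 2/sqrt(1300) = 0.05547
theta = acos(0.05547) = 86.82 degrees

86.82 degrees


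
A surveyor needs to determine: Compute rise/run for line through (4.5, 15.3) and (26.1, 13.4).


slope = (y2-y1)/(x2-x1) = (13.4-15.3)/(26.1-4.5) = (-1.9)/21.6 = -0.088

-0.088


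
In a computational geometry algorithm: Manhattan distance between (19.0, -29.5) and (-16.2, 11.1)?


|19-(-16.2)| + |(-29.5)-11.1| = 35.2 + 40.6 = 75.8

75.8


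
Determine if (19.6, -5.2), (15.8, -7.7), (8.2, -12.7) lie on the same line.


Cross product: (15.8-19.6)*((-12.7)-(-5.2)) - ((-7.7)-(-5.2))*(8.2-19.6)
= 0

Yes, collinear


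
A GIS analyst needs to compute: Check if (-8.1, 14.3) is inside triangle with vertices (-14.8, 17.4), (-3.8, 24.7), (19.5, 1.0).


Cross products: AB x AP = -83.01, BC x BP = -344.23, CA x CP = -3.55
All same sign? yes

Yes, inside


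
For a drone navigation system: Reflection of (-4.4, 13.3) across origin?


Reflection over origin: (x,y) -> (-x,-y)
(-4.4, 13.3) -> (4.4, -13.3)

(4.4, -13.3)


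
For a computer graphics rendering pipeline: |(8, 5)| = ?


|u| = sqrt(8^2 + 5^2) = sqrt(89) = 9.434

9.434


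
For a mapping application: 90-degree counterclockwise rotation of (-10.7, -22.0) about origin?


90° CCW: (x,y) -> (-y, x)
(-10.7,-22) -> (22, -10.7)

(22, -10.7)


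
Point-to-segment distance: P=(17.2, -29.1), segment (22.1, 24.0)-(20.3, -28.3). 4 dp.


Project P onto AB: t = 1 (clamped to [0,1])
Closest point on segment: (20.3, -28.3)
Distance: 3.2016

3.2016


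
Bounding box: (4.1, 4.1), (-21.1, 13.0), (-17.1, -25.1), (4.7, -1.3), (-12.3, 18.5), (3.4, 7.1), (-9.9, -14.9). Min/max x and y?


x range: [-21.1, 4.7]
y range: [-25.1, 18.5]
Bounding box: (-21.1,-25.1) to (4.7,18.5)

(-21.1,-25.1) to (4.7,18.5)


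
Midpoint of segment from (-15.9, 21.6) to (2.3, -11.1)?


M = (((-15.9)+2.3)/2, (21.6+(-11.1))/2)
= (-6.8, 5.25)

(-6.8, 5.25)


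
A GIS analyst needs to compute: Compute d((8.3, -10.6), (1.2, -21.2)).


dx=-7.1, dy=-10.6
d^2 = (-7.1)^2 + (-10.6)^2 = 162.77
d = sqrt(162.77) = 12.7581

12.7581


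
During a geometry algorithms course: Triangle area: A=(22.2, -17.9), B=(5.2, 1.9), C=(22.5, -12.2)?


Area = |x_A(y_B-y_C) + x_B(y_C-y_A) + x_C(y_A-y_B)|/2
= |313.02 + 29.64 + (-445.5)|/2
= 102.84/2 = 51.42

51.42


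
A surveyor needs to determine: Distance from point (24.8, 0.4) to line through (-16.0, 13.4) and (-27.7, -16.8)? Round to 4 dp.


|cross product| = 1384.26
|line direction| = sqrt(1048.93) = 32.3872
Distance = 1384.26/sqrt(1048.93) = 42.741

42.741


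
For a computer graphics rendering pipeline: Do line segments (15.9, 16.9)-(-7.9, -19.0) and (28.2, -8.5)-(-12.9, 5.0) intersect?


Cross products: d1=-877.89, d2=918.9, d3=1046.09, d4=-750.7
d1*d2 < 0 and d3*d4 < 0? yes

Yes, they intersect


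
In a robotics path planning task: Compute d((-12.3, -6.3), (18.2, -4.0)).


dx=30.5, dy=2.3
d^2 = 30.5^2 + 2.3^2 = 935.54
d = sqrt(935.54) = 30.5866

30.5866


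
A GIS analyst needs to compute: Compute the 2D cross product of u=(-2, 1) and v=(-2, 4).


u x v = u_x*v_y - u_y*v_x = (-2)*4 - 1*(-2)
= (-8) - (-2) = -6

-6


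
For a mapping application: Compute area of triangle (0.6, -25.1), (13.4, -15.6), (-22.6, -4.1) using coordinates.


Area = |x_A(y_B-y_C) + x_B(y_C-y_A) + x_C(y_A-y_B)|/2
= |(-6.9) + 281.4 + 214.7|/2
= 489.2/2 = 244.6

244.6


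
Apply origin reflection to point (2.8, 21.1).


Reflection over origin: (x,y) -> (-x,-y)
(2.8, 21.1) -> (-2.8, -21.1)

(-2.8, -21.1)


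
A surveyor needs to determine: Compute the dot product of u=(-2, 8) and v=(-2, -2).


u . v = u_x*v_x + u_y*v_y = (-2)*(-2) + 8*(-2)
= 4 + (-16) = -12

-12


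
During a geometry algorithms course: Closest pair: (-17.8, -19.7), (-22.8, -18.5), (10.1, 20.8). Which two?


d(P0,P1) = 5.142, d(P0,P2) = 49.1799, d(P1,P2) = 51.2533
Closest: P0 and P1

Closest pair: (-17.8, -19.7) and (-22.8, -18.5), distance = 5.142


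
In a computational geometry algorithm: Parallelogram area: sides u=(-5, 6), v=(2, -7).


|u x v| = |(-5)*(-7) - 6*2|
= |35 - 12| = 23

23


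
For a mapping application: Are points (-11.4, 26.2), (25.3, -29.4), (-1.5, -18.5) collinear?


Cross product: (25.3-(-11.4))*((-18.5)-26.2) - ((-29.4)-26.2)*((-1.5)-(-11.4))
= -1090.05

No, not collinear


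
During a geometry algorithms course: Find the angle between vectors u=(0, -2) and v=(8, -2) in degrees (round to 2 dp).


u.v = 4, |u| = sqrt(4) = 2, |v| = sqrt(68) = 8.2462
cos(theta) = u.v/(|u||v|) = 4/sqrt(272) = 0.242536
theta = acos(0.242536) = 75.96 degrees

75.96 degrees


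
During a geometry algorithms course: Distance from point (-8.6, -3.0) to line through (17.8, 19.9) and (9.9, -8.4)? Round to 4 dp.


|cross product| = 566.21
|line direction| = sqrt(863.3) = 29.382
Distance = 566.21/sqrt(863.3) = 19.2707

19.2707


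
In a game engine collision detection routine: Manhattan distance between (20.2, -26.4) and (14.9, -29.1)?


|20.2-14.9| + |(-26.4)-(-29.1)| = 5.3 + 2.7 = 8

8


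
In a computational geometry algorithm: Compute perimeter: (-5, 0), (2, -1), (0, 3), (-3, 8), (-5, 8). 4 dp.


Sides: (-5, 0)->(2, -1): sqrt(50) = 7.071068, (2, -1)->(0, 3): sqrt(20) = 4.472136, (0, 3)->(-3, 8): sqrt(34) = 5.830952, (-3, 8)->(-5, 8): sqrt(4) = 2, (-5, 8)->(-5, 0): sqrt(64) = 8
Sum = 27.374156
Perimeter = 27.3742

27.3742


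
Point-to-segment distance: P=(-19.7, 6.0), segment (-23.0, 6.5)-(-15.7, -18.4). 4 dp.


Project P onto AB: t = 0.0543 (clamped to [0,1])
Closest point on segment: (-22.6038, 5.1487)
Distance: 3.026

3.026


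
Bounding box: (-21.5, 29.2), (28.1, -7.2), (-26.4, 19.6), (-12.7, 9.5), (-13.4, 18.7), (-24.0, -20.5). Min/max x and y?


x range: [-26.4, 28.1]
y range: [-20.5, 29.2]
Bounding box: (-26.4,-20.5) to (28.1,29.2)

(-26.4,-20.5) to (28.1,29.2)


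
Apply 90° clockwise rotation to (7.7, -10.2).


90° CW: (x,y) -> (y, -x)
(7.7,-10.2) -> (-10.2, -7.7)

(-10.2, -7.7)


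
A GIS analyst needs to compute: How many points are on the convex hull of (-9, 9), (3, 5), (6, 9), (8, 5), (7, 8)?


Convex hull vertices (CCW): (-9, 9), (3, 5), (8, 5), (7, 8), (6, 9)
Count = 5

5


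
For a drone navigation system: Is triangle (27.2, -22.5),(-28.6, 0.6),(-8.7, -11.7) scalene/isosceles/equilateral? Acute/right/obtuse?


Side lengths squared: AB^2=3647.25, BC^2=547.3, CA^2=1405.45
Sorted: [547.3, 1405.45, 3647.25]
By sides: Scalene, By angles: Obtuse

Scalene, Obtuse


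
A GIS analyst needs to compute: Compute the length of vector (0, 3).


|u| = sqrt(0^2 + 3^2) = sqrt(9) = 3

3


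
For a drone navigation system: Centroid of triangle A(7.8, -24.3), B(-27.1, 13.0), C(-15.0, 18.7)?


Centroid = ((x_A+x_B+x_C)/3, (y_A+y_B+y_C)/3)
= ((7.8+(-27.1)+(-15))/3, ((-24.3)+13+18.7)/3)
= (-11.4333, 2.4667)

(-11.4333, 2.4667)


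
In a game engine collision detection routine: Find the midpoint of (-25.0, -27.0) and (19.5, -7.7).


M = (((-25)+19.5)/2, ((-27)+(-7.7))/2)
= (-2.75, -17.35)

(-2.75, -17.35)


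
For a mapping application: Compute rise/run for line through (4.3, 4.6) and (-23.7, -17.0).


slope = (y2-y1)/(x2-x1) = ((-17)-4.6)/((-23.7)-4.3) = (-21.6)/(-28) = 0.7714

0.7714


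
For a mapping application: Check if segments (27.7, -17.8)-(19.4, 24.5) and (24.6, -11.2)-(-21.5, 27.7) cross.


Cross products: d1=183.67, d2=-1443.49, d3=76.35, d4=1703.51
d1*d2 < 0 and d3*d4 < 0? no

No, they don't intersect


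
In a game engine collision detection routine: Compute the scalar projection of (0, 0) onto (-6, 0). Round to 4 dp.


u.v = 0, |v| = sqrt(36) = 6
Scalar projection = u.v / |v| = 0 / sqrt(36) = 0

0


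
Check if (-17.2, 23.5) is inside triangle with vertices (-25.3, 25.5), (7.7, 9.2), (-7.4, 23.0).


Cross products: AB x AP = 66.03, BC x BP = 127.69, CA x CP = 15.55
All same sign? yes

Yes, inside


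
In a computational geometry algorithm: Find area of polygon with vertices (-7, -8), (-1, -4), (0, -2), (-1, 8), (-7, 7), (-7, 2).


Shoelace sum: ((-7)*(-4) - (-1)*(-8)) + ((-1)*(-2) - 0*(-4)) + (0*8 - (-1)*(-2)) + ((-1)*7 - (-7)*8) + ((-7)*2 - (-7)*7) + ((-7)*(-8) - (-7)*2)
= 174
Area = |174|/2 = 87

87


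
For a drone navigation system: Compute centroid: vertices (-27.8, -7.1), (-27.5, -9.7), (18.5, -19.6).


Centroid = ((x_A+x_B+x_C)/3, (y_A+y_B+y_C)/3)
= (((-27.8)+(-27.5)+18.5)/3, ((-7.1)+(-9.7)+(-19.6))/3)
= (-12.2667, -12.1333)

(-12.2667, -12.1333)


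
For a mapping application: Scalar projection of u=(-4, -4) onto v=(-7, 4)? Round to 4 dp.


u.v = 12, |v| = sqrt(65) = 8.0623
Scalar projection = u.v / |v| = 12 / sqrt(65) = 1.4884

1.4884


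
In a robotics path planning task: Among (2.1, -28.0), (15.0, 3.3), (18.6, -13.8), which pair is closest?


d(P0,P1) = 33.8541, d(P0,P2) = 21.769, d(P1,P2) = 17.4748
Closest: P1 and P2

Closest pair: (15.0, 3.3) and (18.6, -13.8), distance = 17.4748


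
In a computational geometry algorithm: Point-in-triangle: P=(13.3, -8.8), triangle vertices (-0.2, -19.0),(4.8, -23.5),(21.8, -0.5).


Cross products: AB x AP = 111.75, BC x BP = 54.4, CA x CP = 25.35
All same sign? yes

Yes, inside


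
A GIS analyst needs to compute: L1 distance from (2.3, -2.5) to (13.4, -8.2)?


|2.3-13.4| + |(-2.5)-(-8.2)| = 11.1 + 5.7 = 16.8

16.8


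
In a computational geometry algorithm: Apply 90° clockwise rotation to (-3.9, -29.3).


90° CW: (x,y) -> (y, -x)
(-3.9,-29.3) -> (-29.3, 3.9)

(-29.3, 3.9)


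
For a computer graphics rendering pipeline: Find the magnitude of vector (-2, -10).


|u| = sqrt((-2)^2 + (-10)^2) = sqrt(104) = 10.198

10.198


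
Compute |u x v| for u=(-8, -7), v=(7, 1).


|u x v| = |(-8)*1 - (-7)*7|
= |(-8) - (-49)| = 41

41


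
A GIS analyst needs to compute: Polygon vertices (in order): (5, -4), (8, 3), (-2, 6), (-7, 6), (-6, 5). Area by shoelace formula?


Shoelace sum: (5*3 - 8*(-4)) + (8*6 - (-2)*3) + ((-2)*6 - (-7)*6) + ((-7)*5 - (-6)*6) + ((-6)*(-4) - 5*5)
= 131
Area = |131|/2 = 65.5

65.5


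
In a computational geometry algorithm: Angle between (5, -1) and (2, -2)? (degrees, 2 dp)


u.v = 12, |u| = sqrt(26) = 5.099, |v| = sqrt(8) = 2.8284
cos(theta) = u.v/(|u||v|) = 12/sqrt(208) = 0.83205
theta = acos(0.83205) = 33.69 degrees

33.69 degrees


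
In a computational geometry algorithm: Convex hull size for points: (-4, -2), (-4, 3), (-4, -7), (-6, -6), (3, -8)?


Convex hull vertices (CCW): (-6, -6), (-4, -7), (3, -8), (-4, 3)
Count = 4

4


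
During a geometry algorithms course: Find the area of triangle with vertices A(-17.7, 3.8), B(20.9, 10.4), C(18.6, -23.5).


Area = |x_A(y_B-y_C) + x_B(y_C-y_A) + x_C(y_A-y_B)|/2
= |(-600.03) + (-570.57) + (-122.76)|/2
= 1293.36/2 = 646.68

646.68


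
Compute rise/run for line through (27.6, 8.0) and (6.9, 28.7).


slope = (y2-y1)/(x2-x1) = (28.7-8)/(6.9-27.6) = 20.7/(-20.7) = -1

-1


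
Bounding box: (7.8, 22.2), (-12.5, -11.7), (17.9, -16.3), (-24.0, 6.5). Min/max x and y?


x range: [-24, 17.9]
y range: [-16.3, 22.2]
Bounding box: (-24,-16.3) to (17.9,22.2)

(-24,-16.3) to (17.9,22.2)


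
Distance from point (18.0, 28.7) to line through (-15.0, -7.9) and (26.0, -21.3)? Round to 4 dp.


|cross product| = 1942.8
|line direction| = sqrt(1860.56) = 43.1342
Distance = 1942.8/sqrt(1860.56) = 45.0408

45.0408


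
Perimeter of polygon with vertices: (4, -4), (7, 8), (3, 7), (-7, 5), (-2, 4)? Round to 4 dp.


Sides: (4, -4)->(7, 8): sqrt(153) = 12.369317, (7, 8)->(3, 7): sqrt(17) = 4.123106, (3, 7)->(-7, 5): sqrt(104) = 10.198039, (-7, 5)->(-2, 4): sqrt(26) = 5.09902, (-2, 4)->(4, -4): sqrt(100) = 10
Sum = 41.789482
Perimeter = 41.7895

41.7895


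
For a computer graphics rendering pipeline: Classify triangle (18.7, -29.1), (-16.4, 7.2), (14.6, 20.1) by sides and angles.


Side lengths squared: AB^2=2549.7, BC^2=1127.41, CA^2=2437.45
Sorted: [1127.41, 2437.45, 2549.7]
By sides: Scalene, By angles: Acute

Scalene, Acute


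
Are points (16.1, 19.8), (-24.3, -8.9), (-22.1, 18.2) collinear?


Cross product: ((-24.3)-16.1)*(18.2-19.8) - ((-8.9)-19.8)*((-22.1)-16.1)
= -1031.7

No, not collinear


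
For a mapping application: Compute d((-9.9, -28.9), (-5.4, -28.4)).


dx=4.5, dy=0.5
d^2 = 4.5^2 + 0.5^2 = 20.5
d = sqrt(20.5) = 4.5277

4.5277


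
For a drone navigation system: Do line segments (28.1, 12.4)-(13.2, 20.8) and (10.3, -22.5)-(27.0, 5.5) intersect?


Cross products: d1=84.43, d2=641.91, d3=669.53, d4=112.05
d1*d2 < 0 and d3*d4 < 0? no

No, they don't intersect


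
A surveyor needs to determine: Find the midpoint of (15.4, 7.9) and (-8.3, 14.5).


M = ((15.4+(-8.3))/2, (7.9+14.5)/2)
= (3.55, 11.2)

(3.55, 11.2)


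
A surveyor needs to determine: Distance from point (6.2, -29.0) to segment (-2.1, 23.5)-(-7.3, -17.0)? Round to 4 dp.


Project P onto AB: t = 1 (clamped to [0,1])
Closest point on segment: (-7.3, -17)
Distance: 18.0624

18.0624


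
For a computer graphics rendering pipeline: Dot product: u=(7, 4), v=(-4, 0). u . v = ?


u . v = u_x*v_x + u_y*v_y = 7*(-4) + 4*0
= (-28) + 0 = -28

-28


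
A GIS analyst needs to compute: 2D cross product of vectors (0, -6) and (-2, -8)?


u x v = u_x*v_y - u_y*v_x = 0*(-8) - (-6)*(-2)
= 0 - 12 = -12

-12


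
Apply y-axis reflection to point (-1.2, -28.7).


Reflection over y-axis: (x,y) -> (-x,y)
(-1.2, -28.7) -> (1.2, -28.7)

(1.2, -28.7)


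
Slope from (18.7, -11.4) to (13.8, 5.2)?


slope = (y2-y1)/(x2-x1) = (5.2-(-11.4))/(13.8-18.7) = 16.6/(-4.9) = -3.3878

-3.3878


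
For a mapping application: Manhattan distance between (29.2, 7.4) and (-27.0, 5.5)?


|29.2-(-27)| + |7.4-5.5| = 56.2 + 1.9 = 58.1

58.1


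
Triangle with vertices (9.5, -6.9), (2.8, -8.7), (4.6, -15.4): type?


Side lengths squared: AB^2=48.13, BC^2=48.13, CA^2=96.26
Sorted: [48.13, 48.13, 96.26]
By sides: Isosceles, By angles: Right

Isosceles, Right


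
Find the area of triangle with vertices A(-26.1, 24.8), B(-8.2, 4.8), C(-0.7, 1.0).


Area = |x_A(y_B-y_C) + x_B(y_C-y_A) + x_C(y_A-y_B)|/2
= |(-99.18) + 195.16 + (-14)|/2
= 81.98/2 = 40.99

40.99


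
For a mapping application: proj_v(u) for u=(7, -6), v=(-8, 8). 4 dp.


u.v = -104, |v| = sqrt(128) = 11.3137
Scalar projection = u.v / |v| = -104 / sqrt(128) = -9.1924

-9.1924


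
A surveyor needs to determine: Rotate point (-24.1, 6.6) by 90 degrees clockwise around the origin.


90° CW: (x,y) -> (y, -x)
(-24.1,6.6) -> (6.6, 24.1)

(6.6, 24.1)


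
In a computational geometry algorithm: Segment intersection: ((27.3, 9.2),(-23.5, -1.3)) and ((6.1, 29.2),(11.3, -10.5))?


Cross products: d1=737.64, d2=-1333.72, d3=-1238.6, d4=832.76
d1*d2 < 0 and d3*d4 < 0? yes

Yes, they intersect


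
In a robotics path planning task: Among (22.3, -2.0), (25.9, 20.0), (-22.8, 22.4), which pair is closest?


d(P0,P1) = 22.2926, d(P0,P2) = 51.2774, d(P1,P2) = 48.7591
Closest: P0 and P1

Closest pair: (22.3, -2.0) and (25.9, 20.0), distance = 22.2926


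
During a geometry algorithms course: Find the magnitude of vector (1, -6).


|u| = sqrt(1^2 + (-6)^2) = sqrt(37) = 6.0828

6.0828


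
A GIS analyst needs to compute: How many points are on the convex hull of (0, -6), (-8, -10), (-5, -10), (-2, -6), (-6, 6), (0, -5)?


Convex hull vertices (CCW): (-8, -10), (-5, -10), (0, -6), (0, -5), (-6, 6)
Count = 5

5


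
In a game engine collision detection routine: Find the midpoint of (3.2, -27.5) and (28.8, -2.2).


M = ((3.2+28.8)/2, ((-27.5)+(-2.2))/2)
= (16, -14.85)

(16, -14.85)


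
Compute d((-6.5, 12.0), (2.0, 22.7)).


dx=8.5, dy=10.7
d^2 = 8.5^2 + 10.7^2 = 186.74
d = sqrt(186.74) = 13.6653

13.6653


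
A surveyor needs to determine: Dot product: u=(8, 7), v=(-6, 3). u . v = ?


u . v = u_x*v_x + u_y*v_y = 8*(-6) + 7*3
= (-48) + 21 = -27

-27


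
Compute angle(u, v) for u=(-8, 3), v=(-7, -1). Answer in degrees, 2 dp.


u.v = 53, |u| = sqrt(73) = 8.544, |v| = sqrt(50) = 7.0711
cos(theta) = u.v/(|u||v|) = 53/sqrt(3650) = 0.877262
theta = acos(0.877262) = 28.69 degrees

28.69 degrees


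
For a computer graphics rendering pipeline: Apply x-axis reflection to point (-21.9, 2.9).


Reflection over x-axis: (x,y) -> (x,-y)
(-21.9, 2.9) -> (-21.9, -2.9)

(-21.9, -2.9)


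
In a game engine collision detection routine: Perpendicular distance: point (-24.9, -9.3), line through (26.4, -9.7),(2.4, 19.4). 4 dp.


|cross product| = 1483.23
|line direction| = sqrt(1422.81) = 37.7202
Distance = 1483.23/sqrt(1422.81) = 39.3219

39.3219


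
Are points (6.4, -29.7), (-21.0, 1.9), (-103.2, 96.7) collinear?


Cross product: ((-21)-6.4)*(96.7-(-29.7)) - (1.9-(-29.7))*((-103.2)-6.4)
= 0

Yes, collinear


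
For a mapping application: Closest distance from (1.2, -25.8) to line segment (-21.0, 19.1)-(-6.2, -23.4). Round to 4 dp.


Project P onto AB: t = 1 (clamped to [0,1])
Closest point on segment: (-6.2, -23.4)
Distance: 7.7795

7.7795


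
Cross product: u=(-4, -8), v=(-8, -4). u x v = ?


u x v = u_x*v_y - u_y*v_x = (-4)*(-4) - (-8)*(-8)
= 16 - 64 = -48

-48


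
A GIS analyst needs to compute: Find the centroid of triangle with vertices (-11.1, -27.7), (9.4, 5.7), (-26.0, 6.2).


Centroid = ((x_A+x_B+x_C)/3, (y_A+y_B+y_C)/3)
= (((-11.1)+9.4+(-26))/3, ((-27.7)+5.7+6.2)/3)
= (-9.2333, -5.2667)

(-9.2333, -5.2667)


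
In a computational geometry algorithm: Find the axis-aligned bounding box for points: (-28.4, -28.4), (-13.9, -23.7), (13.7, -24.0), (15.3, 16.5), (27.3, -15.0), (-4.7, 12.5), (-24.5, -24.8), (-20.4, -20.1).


x range: [-28.4, 27.3]
y range: [-28.4, 16.5]
Bounding box: (-28.4,-28.4) to (27.3,16.5)

(-28.4,-28.4) to (27.3,16.5)


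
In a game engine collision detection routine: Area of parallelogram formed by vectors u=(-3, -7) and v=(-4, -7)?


|u x v| = |(-3)*(-7) - (-7)*(-4)|
= |21 - 28| = 7

7


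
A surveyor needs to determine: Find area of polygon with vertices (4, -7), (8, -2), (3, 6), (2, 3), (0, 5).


Shoelace sum: (4*(-2) - 8*(-7)) + (8*6 - 3*(-2)) + (3*3 - 2*6) + (2*5 - 0*3) + (0*(-7) - 4*5)
= 89
Area = |89|/2 = 44.5

44.5


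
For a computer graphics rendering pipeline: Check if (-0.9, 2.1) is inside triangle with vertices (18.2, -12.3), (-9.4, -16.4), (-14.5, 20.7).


Cross products: AB x AP = -475.75, BC x BP = -409.7, CA x CP = -159.42
All same sign? yes

Yes, inside


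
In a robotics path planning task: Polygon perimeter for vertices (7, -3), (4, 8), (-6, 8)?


Sides: (7, -3)->(4, 8): sqrt(130) = 11.401754, (4, 8)->(-6, 8): sqrt(100) = 10, (-6, 8)->(7, -3): sqrt(290) = 17.029386
Sum = 38.43114
Perimeter = 38.4311

38.4311


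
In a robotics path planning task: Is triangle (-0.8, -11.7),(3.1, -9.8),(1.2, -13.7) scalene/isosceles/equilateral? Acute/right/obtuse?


Side lengths squared: AB^2=18.82, BC^2=18.82, CA^2=8
Sorted: [8, 18.82, 18.82]
By sides: Isosceles, By angles: Acute

Isosceles, Acute


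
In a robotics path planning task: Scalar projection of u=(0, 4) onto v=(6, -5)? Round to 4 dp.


u.v = -20, |v| = sqrt(61) = 7.8102
Scalar projection = u.v / |v| = -20 / sqrt(61) = -2.5607

-2.5607


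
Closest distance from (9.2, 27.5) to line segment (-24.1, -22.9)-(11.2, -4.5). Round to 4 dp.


Project P onto AB: t = 1 (clamped to [0,1])
Closest point on segment: (11.2, -4.5)
Distance: 32.0624

32.0624


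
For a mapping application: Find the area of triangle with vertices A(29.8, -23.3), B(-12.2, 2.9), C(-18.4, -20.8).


Area = |x_A(y_B-y_C) + x_B(y_C-y_A) + x_C(y_A-y_B)|/2
= |706.26 + (-30.5) + 482.08|/2
= 1157.84/2 = 578.92

578.92


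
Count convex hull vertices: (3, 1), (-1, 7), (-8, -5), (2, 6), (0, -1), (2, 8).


Convex hull vertices (CCW): (-8, -5), (0, -1), (3, 1), (2, 8), (-1, 7)
Count = 5

5


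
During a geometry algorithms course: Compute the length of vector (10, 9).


|u| = sqrt(10^2 + 9^2) = sqrt(181) = 13.4536

13.4536


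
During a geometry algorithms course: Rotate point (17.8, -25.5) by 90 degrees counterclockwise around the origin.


90° CCW: (x,y) -> (-y, x)
(17.8,-25.5) -> (25.5, 17.8)

(25.5, 17.8)


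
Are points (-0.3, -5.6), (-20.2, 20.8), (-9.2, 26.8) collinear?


Cross product: ((-20.2)-(-0.3))*(26.8-(-5.6)) - (20.8-(-5.6))*((-9.2)-(-0.3))
= -409.8

No, not collinear


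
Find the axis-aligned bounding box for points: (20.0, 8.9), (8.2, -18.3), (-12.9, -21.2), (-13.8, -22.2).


x range: [-13.8, 20]
y range: [-22.2, 8.9]
Bounding box: (-13.8,-22.2) to (20,8.9)

(-13.8,-22.2) to (20,8.9)


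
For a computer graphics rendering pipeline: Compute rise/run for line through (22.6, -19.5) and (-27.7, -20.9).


slope = (y2-y1)/(x2-x1) = ((-20.9)-(-19.5))/((-27.7)-22.6) = (-1.4)/(-50.3) = 0.0278

0.0278


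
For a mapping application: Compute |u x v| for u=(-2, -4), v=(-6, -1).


|u x v| = |(-2)*(-1) - (-4)*(-6)|
= |2 - 24| = 22

22


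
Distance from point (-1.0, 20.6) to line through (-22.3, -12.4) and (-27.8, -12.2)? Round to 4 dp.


|cross product| = 185.76
|line direction| = sqrt(30.29) = 5.5036
Distance = 185.76/sqrt(30.29) = 33.7522

33.7522


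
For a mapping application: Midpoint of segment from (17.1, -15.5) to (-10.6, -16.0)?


M = ((17.1+(-10.6))/2, ((-15.5)+(-16))/2)
= (3.25, -15.75)

(3.25, -15.75)


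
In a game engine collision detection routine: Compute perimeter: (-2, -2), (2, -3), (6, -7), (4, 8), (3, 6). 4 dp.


Sides: (-2, -2)->(2, -3): sqrt(17) = 4.123106, (2, -3)->(6, -7): sqrt(32) = 5.656854, (6, -7)->(4, 8): sqrt(229) = 15.132746, (4, 8)->(3, 6): sqrt(5) = 2.236068, (3, 6)->(-2, -2): sqrt(89) = 9.433981
Sum = 36.582755
Perimeter = 36.5828

36.5828


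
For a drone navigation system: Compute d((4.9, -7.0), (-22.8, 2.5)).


dx=-27.7, dy=9.5
d^2 = (-27.7)^2 + 9.5^2 = 857.54
d = sqrt(857.54) = 29.2838

29.2838


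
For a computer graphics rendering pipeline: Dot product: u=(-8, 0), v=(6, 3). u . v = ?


u . v = u_x*v_x + u_y*v_y = (-8)*6 + 0*3
= (-48) + 0 = -48

-48


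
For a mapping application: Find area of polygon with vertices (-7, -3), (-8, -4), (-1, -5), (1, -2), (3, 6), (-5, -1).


Shoelace sum: ((-7)*(-4) - (-8)*(-3)) + ((-8)*(-5) - (-1)*(-4)) + ((-1)*(-2) - 1*(-5)) + (1*6 - 3*(-2)) + (3*(-1) - (-5)*6) + ((-5)*(-3) - (-7)*(-1))
= 94
Area = |94|/2 = 47

47


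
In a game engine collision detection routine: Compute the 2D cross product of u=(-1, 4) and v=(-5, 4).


u x v = u_x*v_y - u_y*v_x = (-1)*4 - 4*(-5)
= (-4) - (-20) = 16

16


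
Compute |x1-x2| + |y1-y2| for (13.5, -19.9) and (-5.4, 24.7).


|13.5-(-5.4)| + |(-19.9)-24.7| = 18.9 + 44.6 = 63.5

63.5


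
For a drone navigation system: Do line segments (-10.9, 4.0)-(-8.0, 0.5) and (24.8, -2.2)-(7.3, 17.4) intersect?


Cross products: d1=591.22, d2=595.63, d3=106.97, d4=102.56
d1*d2 < 0 and d3*d4 < 0? no

No, they don't intersect


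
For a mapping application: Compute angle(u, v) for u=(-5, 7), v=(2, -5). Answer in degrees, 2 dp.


u.v = -45, |u| = sqrt(74) = 8.6023, |v| = sqrt(29) = 5.3852
cos(theta) = u.v/(|u||v|) = -45/sqrt(2146) = -0.971399
theta = acos(-0.971399) = 166.26 degrees

166.26 degrees


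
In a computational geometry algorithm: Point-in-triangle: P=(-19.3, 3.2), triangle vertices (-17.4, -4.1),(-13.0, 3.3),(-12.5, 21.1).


Cross products: AB x AP = 46.18, BC x BP = 112.09, CA x CP = -83.65
All same sign? no

No, outside


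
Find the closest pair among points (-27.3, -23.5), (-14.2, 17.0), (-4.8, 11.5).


d(P0,P1) = 42.5659, d(P0,P2) = 41.6083, d(P1,P2) = 10.8908
Closest: P1 and P2

Closest pair: (-14.2, 17.0) and (-4.8, 11.5), distance = 10.8908


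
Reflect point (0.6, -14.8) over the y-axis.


Reflection over y-axis: (x,y) -> (-x,y)
(0.6, -14.8) -> (-0.6, -14.8)

(-0.6, -14.8)


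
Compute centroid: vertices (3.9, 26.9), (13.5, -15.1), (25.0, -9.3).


Centroid = ((x_A+x_B+x_C)/3, (y_A+y_B+y_C)/3)
= ((3.9+13.5+25)/3, (26.9+(-15.1)+(-9.3))/3)
= (14.1333, 0.8333)

(14.1333, 0.8333)


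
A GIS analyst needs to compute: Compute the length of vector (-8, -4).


|u| = sqrt((-8)^2 + (-4)^2) = sqrt(80) = 8.9443

8.9443


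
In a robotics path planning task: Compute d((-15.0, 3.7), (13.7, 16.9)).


dx=28.7, dy=13.2
d^2 = 28.7^2 + 13.2^2 = 997.93
d = sqrt(997.93) = 31.59

31.59


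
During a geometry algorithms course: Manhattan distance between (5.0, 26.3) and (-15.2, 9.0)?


|5-(-15.2)| + |26.3-9| = 20.2 + 17.3 = 37.5

37.5


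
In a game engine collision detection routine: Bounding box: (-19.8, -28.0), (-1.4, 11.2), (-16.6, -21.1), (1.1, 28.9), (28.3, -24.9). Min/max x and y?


x range: [-19.8, 28.3]
y range: [-28, 28.9]
Bounding box: (-19.8,-28) to (28.3,28.9)

(-19.8,-28) to (28.3,28.9)


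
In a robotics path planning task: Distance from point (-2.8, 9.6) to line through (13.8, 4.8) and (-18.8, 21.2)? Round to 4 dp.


|cross product| = 115.76
|line direction| = sqrt(1331.72) = 36.4927
Distance = 115.76/sqrt(1331.72) = 3.1721

3.1721


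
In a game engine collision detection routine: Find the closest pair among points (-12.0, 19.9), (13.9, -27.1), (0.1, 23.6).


d(P0,P1) = 53.6639, d(P0,P2) = 12.6531, d(P1,P2) = 52.5446
Closest: P0 and P2

Closest pair: (-12.0, 19.9) and (0.1, 23.6), distance = 12.6531


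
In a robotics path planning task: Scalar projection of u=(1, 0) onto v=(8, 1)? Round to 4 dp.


u.v = 8, |v| = sqrt(65) = 8.0623
Scalar projection = u.v / |v| = 8 / sqrt(65) = 0.9923

0.9923


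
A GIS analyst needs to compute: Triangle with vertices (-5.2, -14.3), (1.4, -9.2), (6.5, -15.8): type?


Side lengths squared: AB^2=69.57, BC^2=69.57, CA^2=139.14
Sorted: [69.57, 69.57, 139.14]
By sides: Isosceles, By angles: Right

Isosceles, Right


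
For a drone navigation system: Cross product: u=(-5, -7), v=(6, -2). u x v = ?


u x v = u_x*v_y - u_y*v_x = (-5)*(-2) - (-7)*6
= 10 - (-42) = 52

52


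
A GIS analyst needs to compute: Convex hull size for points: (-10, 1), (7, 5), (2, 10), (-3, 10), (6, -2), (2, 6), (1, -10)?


Convex hull vertices (CCW): (-10, 1), (1, -10), (6, -2), (7, 5), (2, 10), (-3, 10)
Count = 6

6


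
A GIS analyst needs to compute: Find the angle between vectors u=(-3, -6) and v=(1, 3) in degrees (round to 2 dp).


u.v = -21, |u| = sqrt(45) = 6.7082, |v| = sqrt(10) = 3.1623
cos(theta) = u.v/(|u||v|) = -21/sqrt(450) = -0.989949
theta = acos(-0.989949) = 171.87 degrees

171.87 degrees


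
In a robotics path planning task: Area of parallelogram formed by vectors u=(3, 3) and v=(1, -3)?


|u x v| = |3*(-3) - 3*1|
= |(-9) - 3| = 12

12


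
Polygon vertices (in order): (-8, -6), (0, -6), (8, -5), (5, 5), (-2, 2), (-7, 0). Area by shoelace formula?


Shoelace sum: ((-8)*(-6) - 0*(-6)) + (0*(-5) - 8*(-6)) + (8*5 - 5*(-5)) + (5*2 - (-2)*5) + ((-2)*0 - (-7)*2) + ((-7)*(-6) - (-8)*0)
= 237
Area = |237|/2 = 118.5

118.5


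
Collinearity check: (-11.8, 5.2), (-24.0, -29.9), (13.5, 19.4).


Cross product: ((-24)-(-11.8))*(19.4-5.2) - ((-29.9)-5.2)*(13.5-(-11.8))
= 714.79

No, not collinear


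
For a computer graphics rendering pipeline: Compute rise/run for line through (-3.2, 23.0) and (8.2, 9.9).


slope = (y2-y1)/(x2-x1) = (9.9-23)/(8.2-(-3.2)) = (-13.1)/11.4 = -1.1491

-1.1491


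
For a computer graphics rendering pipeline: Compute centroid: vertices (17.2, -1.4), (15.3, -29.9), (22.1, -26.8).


Centroid = ((x_A+x_B+x_C)/3, (y_A+y_B+y_C)/3)
= ((17.2+15.3+22.1)/3, ((-1.4)+(-29.9)+(-26.8))/3)
= (18.2, -19.3667)

(18.2, -19.3667)


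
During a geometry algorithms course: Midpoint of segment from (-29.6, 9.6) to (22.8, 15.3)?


M = (((-29.6)+22.8)/2, (9.6+15.3)/2)
= (-3.4, 12.45)

(-3.4, 12.45)


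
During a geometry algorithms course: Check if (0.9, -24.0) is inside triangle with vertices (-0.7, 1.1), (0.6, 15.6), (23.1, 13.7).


Cross products: AB x AP = -55.83, BC x BP = -890.43, CA x CP = 617.54
All same sign? no

No, outside


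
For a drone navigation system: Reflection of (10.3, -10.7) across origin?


Reflection over origin: (x,y) -> (-x,-y)
(10.3, -10.7) -> (-10.3, 10.7)

(-10.3, 10.7)


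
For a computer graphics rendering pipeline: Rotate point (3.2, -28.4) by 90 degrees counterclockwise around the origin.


90° CCW: (x,y) -> (-y, x)
(3.2,-28.4) -> (28.4, 3.2)

(28.4, 3.2)


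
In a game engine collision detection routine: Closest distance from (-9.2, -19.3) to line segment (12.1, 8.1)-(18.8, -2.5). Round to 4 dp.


Project P onto AB: t = 0.9395 (clamped to [0,1])
Closest point on segment: (18.3944, -1.8583)
Distance: 32.6445

32.6445


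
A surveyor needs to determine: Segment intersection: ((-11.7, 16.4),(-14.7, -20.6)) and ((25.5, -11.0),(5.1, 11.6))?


Cross products: d1=281.76, d2=1104.36, d3=1458.6, d4=636
d1*d2 < 0 and d3*d4 < 0? no

No, they don't intersect


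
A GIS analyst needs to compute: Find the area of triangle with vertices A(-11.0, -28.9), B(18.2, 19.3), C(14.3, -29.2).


Area = |x_A(y_B-y_C) + x_B(y_C-y_A) + x_C(y_A-y_B)|/2
= |(-533.5) + (-5.46) + (-689.26)|/2
= 1228.22/2 = 614.11

614.11


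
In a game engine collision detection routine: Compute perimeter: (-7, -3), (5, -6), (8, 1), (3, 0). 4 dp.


Sides: (-7, -3)->(5, -6): sqrt(153) = 12.369317, (5, -6)->(8, 1): sqrt(58) = 7.615773, (8, 1)->(3, 0): sqrt(26) = 5.09902, (3, 0)->(-7, -3): sqrt(109) = 10.440307
Sum = 35.524417
Perimeter = 35.5244

35.5244


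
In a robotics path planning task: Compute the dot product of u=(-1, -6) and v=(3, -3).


u . v = u_x*v_x + u_y*v_y = (-1)*3 + (-6)*(-3)
= (-3) + 18 = 15

15


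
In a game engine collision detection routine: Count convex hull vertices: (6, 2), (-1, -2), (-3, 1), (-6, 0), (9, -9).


Convex hull vertices (CCW): (-6, 0), (9, -9), (6, 2), (-3, 1)
Count = 4

4


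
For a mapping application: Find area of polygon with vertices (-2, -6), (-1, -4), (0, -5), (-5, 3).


Shoelace sum: ((-2)*(-4) - (-1)*(-6)) + ((-1)*(-5) - 0*(-4)) + (0*3 - (-5)*(-5)) + ((-5)*(-6) - (-2)*3)
= 18
Area = |18|/2 = 9

9


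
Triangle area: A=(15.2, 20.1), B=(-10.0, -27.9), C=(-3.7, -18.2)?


Area = |x_A(y_B-y_C) + x_B(y_C-y_A) + x_C(y_A-y_B)|/2
= |(-147.44) + 383 + (-177.6)|/2
= 57.96/2 = 28.98

28.98


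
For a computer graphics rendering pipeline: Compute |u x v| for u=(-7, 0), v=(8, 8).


|u x v| = |(-7)*8 - 0*8|
= |(-56) - 0| = 56

56


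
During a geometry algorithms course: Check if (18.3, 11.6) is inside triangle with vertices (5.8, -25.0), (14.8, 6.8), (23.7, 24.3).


Cross products: AB x AP = -68.1, BC x BP = -18.53, CA x CP = -38.89
All same sign? yes

Yes, inside


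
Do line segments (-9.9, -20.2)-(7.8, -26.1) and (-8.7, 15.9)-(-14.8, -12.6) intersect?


Cross products: d1=186.01, d2=726.45, d3=646.05, d4=105.61
d1*d2 < 0 and d3*d4 < 0? no

No, they don't intersect


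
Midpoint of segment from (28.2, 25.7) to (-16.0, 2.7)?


M = ((28.2+(-16))/2, (25.7+2.7)/2)
= (6.1, 14.2)

(6.1, 14.2)


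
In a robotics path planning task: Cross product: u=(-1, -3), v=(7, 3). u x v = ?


u x v = u_x*v_y - u_y*v_x = (-1)*3 - (-3)*7
= (-3) - (-21) = 18

18


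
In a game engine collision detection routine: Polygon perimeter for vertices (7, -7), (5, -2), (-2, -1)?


Sides: (7, -7)->(5, -2): sqrt(29) = 5.385165, (5, -2)->(-2, -1): sqrt(50) = 7.071068, (-2, -1)->(7, -7): sqrt(117) = 10.816654
Sum = 23.272887
Perimeter = 23.2729

23.2729


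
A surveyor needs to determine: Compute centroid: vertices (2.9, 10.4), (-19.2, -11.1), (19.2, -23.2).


Centroid = ((x_A+x_B+x_C)/3, (y_A+y_B+y_C)/3)
= ((2.9+(-19.2)+19.2)/3, (10.4+(-11.1)+(-23.2))/3)
= (0.9667, -7.9667)

(0.9667, -7.9667)


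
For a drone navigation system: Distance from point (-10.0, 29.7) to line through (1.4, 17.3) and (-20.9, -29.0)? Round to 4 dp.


|cross product| = 804.34
|line direction| = sqrt(2640.98) = 51.3905
Distance = 804.34/sqrt(2640.98) = 15.6515

15.6515


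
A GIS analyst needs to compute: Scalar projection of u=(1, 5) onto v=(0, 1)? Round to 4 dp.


u.v = 5, |v| = sqrt(1) = 1
Scalar projection = u.v / |v| = 5 / sqrt(1) = 5

5


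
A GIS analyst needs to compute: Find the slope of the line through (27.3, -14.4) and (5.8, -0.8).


slope = (y2-y1)/(x2-x1) = ((-0.8)-(-14.4))/(5.8-27.3) = 13.6/(-21.5) = -0.6326

-0.6326


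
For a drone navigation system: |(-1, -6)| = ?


|u| = sqrt((-1)^2 + (-6)^2) = sqrt(37) = 6.0828

6.0828


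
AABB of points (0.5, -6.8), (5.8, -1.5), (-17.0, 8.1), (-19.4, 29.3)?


x range: [-19.4, 5.8]
y range: [-6.8, 29.3]
Bounding box: (-19.4,-6.8) to (5.8,29.3)

(-19.4,-6.8) to (5.8,29.3)


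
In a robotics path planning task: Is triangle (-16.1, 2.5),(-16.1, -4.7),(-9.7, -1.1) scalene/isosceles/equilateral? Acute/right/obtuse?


Side lengths squared: AB^2=51.84, BC^2=53.92, CA^2=53.92
Sorted: [51.84, 53.92, 53.92]
By sides: Isosceles, By angles: Acute

Isosceles, Acute


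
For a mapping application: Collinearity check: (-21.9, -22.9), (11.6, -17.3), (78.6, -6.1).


Cross product: (11.6-(-21.9))*((-6.1)-(-22.9)) - ((-17.3)-(-22.9))*(78.6-(-21.9))
= 0

Yes, collinear
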